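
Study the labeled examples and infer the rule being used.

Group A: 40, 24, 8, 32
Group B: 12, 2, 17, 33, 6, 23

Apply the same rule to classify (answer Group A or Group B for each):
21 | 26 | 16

The common property of the 'Group A' items is: multiple of 8. No 'Group B' item has it.
21 → 21 = 8·2 + 5 → Group B. 26 → 26 = 8·3 + 2 → Group B. 16 → 16 = 8·2 → Group A.

Group B, Group B, Group A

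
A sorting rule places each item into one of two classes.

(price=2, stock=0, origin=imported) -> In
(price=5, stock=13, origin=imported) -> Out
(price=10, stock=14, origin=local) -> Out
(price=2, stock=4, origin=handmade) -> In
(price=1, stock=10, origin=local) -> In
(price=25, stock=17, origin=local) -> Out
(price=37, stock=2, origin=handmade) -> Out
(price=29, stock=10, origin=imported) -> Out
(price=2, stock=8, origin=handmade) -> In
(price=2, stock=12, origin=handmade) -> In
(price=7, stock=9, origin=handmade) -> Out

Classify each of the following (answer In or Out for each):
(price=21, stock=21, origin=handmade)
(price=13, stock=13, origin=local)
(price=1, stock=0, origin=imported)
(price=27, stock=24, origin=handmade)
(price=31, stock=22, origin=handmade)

Out, Out, In, Out, Out

The common property of the 'In' items is: price ≤ 2. No 'Out' item has it.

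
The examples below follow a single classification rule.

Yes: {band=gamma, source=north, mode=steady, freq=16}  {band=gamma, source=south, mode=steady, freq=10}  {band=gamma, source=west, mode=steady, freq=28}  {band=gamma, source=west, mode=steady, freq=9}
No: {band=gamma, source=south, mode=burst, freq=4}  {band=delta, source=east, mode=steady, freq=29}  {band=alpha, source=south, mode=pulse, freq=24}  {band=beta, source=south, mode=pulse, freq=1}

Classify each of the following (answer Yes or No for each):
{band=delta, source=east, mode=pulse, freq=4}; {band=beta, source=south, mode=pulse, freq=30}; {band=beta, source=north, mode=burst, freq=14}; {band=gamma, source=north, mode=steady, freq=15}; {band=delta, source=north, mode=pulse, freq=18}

'Yes' ⟺ band is gamma AND mode is steady.
{band=delta, source=east, mode=pulse, freq=4}: band is delta, mode is pulse, lacks this property → No.
{band=beta, source=south, mode=pulse, freq=30}: band is beta, mode is pulse, lacks this property → No.
{band=beta, source=north, mode=burst, freq=14}: band is beta, mode is burst, lacks this property → No.
{band=gamma, source=north, mode=steady, freq=15}: band is gamma, mode is steady, fits → Yes.
{band=delta, source=north, mode=pulse, freq=18}: band is delta, mode is pulse, lacks this property → No.

No, No, No, Yes, No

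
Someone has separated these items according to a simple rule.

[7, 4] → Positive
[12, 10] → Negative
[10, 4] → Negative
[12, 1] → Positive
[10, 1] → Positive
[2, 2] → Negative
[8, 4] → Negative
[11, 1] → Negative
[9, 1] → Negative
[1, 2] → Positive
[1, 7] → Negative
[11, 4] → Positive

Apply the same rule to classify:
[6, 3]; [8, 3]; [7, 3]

Positive, Positive, Negative

Every 'Positive' example satisfies: sum is odd. None of the 'Negative' examples do.
[6, 3]: Positive (6+3 = 9).
[8, 3]: Positive (8+3 = 11).
[7, 3]: Negative (7+3 = 10).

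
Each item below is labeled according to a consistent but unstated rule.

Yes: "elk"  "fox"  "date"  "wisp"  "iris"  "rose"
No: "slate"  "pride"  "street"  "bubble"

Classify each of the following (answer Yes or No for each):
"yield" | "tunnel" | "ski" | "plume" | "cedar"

No, No, Yes, No, No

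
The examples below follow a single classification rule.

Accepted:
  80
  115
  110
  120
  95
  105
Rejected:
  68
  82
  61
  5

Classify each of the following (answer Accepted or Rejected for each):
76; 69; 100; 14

The classifier is using: multiple of 5 AND at least 61.
76 — 76 = 5·15 + 1, 76 ≥ 61, hence Rejected.
69 — 69 = 5·13 + 4, 69 ≥ 61, hence Rejected.
100 — 100 = 5·20, 100 ≥ 61, hence Accepted.
14 — 14 = 5·2 + 4, 14 < 61, hence Rejected.

Rejected, Rejected, Accepted, Rejected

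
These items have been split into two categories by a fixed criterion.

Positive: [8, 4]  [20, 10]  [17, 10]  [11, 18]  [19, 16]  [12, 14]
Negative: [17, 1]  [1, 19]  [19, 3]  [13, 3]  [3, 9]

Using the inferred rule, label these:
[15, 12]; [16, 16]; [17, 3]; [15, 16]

The classifier is using: second is even.
[15, 12] — second 12, hence Positive.
[16, 16] — second 16, hence Positive.
[17, 3] — second 3, hence Negative.
[15, 16] — second 16, hence Positive.

Positive, Positive, Negative, Positive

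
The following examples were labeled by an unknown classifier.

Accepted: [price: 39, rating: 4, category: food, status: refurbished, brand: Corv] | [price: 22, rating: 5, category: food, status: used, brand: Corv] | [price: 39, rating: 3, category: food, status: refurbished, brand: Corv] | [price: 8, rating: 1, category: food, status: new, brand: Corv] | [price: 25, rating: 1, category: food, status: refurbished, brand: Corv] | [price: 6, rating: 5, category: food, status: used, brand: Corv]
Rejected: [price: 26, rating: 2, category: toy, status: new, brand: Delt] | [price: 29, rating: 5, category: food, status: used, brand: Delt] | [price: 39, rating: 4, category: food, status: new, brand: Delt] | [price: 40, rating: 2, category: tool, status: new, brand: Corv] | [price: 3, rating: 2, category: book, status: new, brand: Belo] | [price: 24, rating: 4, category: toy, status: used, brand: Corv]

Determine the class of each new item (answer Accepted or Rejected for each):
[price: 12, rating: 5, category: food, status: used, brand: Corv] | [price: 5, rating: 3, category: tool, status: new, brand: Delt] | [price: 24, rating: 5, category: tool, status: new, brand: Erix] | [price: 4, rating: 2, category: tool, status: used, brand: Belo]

One predicate separates the groups cleanly: brand is Corv AND category is food.
[price: 12, rating: 5, category: food, status: used, brand: Corv]: brand is Corv, category is food — fits, so Accepted. [price: 5, rating: 3, category: tool, status: new, brand: Delt]: brand is Delt, category is tool — does not satisfy this, so Rejected. [price: 24, rating: 5, category: tool, status: new, brand: Erix]: brand is Erix, category is tool — does not satisfy this, so Rejected. [price: 4, rating: 2, category: tool, status: used, brand: Belo]: brand is Belo, category is tool — does not satisfy this, so Rejected.

Accepted, Rejected, Rejected, Rejected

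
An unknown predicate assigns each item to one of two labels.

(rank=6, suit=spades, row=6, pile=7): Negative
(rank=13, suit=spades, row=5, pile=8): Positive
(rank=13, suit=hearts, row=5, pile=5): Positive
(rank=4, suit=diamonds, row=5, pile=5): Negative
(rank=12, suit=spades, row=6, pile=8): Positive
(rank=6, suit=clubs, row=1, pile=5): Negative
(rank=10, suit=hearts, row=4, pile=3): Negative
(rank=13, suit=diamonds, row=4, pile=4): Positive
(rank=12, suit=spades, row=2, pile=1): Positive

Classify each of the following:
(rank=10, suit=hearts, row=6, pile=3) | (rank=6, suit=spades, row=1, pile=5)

The rule appears to be: rank ≥ 12.
(rank=10, suit=hearts, row=6, pile=3): rank = 10 — does not fit, so Negative. (rank=6, suit=spades, row=1, pile=5): rank = 6 — does not fit, so Negative.

Negative, Negative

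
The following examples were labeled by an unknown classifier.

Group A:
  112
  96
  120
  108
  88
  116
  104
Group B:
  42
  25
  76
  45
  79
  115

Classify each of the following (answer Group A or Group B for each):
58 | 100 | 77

The distinguishing property — even AND at least 79 — holds for all the 'Group A' cases and none of the 'Group B' cases.
58 → 58 is even, 58 < 79 → Group B.
100 → 100 is even, 100 ≥ 79 → Group A.
77 → 77 is odd, 77 < 79 → Group B.

Group B, Group A, Group B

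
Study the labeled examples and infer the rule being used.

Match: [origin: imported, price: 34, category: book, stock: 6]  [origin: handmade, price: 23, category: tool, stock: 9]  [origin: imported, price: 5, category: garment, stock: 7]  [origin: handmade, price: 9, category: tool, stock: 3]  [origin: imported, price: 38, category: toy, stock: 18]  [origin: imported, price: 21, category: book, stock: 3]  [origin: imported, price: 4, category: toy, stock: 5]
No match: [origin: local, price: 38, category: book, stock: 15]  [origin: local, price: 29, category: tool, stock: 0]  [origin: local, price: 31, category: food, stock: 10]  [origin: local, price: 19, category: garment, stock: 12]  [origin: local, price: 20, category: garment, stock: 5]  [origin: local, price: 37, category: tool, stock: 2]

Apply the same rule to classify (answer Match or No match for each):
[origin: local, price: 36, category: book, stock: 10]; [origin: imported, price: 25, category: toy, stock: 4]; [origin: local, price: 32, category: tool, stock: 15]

No match, Match, No match

The rule appears to be: origin is not local.
[origin: local, price: 36, category: book, stock: 10]: No match (origin is local). [origin: imported, price: 25, category: toy, stock: 4]: Match (origin is imported). [origin: local, price: 32, category: tool, stock: 15]: No match (origin is local).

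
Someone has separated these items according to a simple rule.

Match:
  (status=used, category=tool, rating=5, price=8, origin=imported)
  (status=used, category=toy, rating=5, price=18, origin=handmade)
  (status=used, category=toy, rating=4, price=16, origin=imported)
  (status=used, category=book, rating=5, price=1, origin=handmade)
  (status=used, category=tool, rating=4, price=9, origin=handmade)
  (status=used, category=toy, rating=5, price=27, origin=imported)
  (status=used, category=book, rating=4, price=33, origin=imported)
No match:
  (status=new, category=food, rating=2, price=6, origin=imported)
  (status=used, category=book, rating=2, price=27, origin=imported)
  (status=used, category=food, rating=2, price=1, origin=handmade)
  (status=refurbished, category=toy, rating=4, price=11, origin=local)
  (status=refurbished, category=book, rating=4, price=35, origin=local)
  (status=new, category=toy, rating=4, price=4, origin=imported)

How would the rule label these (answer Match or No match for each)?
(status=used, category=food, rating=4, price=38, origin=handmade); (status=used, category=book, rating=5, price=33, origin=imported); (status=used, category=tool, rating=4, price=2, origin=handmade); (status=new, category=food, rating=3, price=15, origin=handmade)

Match, Match, Match, No match

The distinguishing property — status is used AND rating ≥ 4 — holds for all the 'Match' cases and none of the 'No match' cases.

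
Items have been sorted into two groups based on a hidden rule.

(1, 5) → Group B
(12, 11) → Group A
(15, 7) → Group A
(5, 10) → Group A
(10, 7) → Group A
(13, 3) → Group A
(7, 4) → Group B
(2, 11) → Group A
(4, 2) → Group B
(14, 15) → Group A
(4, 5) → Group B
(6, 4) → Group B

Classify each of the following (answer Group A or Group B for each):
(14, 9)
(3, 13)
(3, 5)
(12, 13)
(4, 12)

One predicate separates the groups cleanly: sum ≥ 13.
(14, 9) — 14+9 = 23, hence Group A. (3, 13) — 3+13 = 16, hence Group A. (3, 5) — 3+5 = 8, hence Group B. (12, 13) — 12+13 = 25, hence Group A. (4, 12) — 4+12 = 16, hence Group A.

Group A, Group A, Group B, Group A, Group A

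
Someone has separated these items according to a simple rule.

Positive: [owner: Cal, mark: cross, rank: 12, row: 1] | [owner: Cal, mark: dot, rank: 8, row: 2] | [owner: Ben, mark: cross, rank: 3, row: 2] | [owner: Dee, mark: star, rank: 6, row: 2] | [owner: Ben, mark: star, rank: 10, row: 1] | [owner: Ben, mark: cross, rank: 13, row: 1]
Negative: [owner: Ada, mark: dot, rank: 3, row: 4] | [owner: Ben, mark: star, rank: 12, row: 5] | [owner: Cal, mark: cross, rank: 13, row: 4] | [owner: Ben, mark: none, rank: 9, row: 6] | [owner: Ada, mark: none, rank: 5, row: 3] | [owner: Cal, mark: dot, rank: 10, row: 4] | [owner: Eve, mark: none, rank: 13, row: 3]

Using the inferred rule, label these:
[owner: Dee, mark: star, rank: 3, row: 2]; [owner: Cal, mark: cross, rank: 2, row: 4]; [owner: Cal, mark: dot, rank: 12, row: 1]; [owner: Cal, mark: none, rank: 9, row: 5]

Positive, Negative, Positive, Negative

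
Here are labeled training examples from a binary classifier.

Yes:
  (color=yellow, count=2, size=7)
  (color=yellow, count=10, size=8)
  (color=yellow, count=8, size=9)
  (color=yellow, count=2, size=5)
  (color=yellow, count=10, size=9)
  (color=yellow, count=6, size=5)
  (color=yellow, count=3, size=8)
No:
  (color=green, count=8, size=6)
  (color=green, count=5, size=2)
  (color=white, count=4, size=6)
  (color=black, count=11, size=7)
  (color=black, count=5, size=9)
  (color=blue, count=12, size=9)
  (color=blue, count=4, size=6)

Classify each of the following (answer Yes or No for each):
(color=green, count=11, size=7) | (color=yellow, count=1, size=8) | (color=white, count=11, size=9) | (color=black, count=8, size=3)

No, Yes, No, No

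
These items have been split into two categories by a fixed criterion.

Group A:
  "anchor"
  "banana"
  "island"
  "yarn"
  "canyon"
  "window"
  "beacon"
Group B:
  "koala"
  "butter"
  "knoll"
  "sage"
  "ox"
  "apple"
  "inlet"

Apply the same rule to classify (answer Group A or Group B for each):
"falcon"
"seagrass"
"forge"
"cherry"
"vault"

Group A, Group B, Group B, Group B, Group B

The distinguishing property — even length AND contains 'n' — holds for all the 'Group A' cases and none of the 'Group B' cases.
Group A: "falcon", since length 6, has 'n'. Group B: "seagrass", since length 8, no 'n'. Group B: "forge", since length 5, no 'n'. Group B: "cherry", since length 6, no 'n'. Group B: "vault", since length 5, no 'n'.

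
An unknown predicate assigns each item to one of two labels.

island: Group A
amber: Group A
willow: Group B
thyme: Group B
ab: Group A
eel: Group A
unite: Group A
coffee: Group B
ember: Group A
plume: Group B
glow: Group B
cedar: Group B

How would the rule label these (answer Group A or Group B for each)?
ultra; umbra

The pattern is that an item is 'Group A' exactly when: starts with a vowel.
Group A: ultra, since starts with 'u'. Group A: umbra, since starts with 'u'.

Group A, Group A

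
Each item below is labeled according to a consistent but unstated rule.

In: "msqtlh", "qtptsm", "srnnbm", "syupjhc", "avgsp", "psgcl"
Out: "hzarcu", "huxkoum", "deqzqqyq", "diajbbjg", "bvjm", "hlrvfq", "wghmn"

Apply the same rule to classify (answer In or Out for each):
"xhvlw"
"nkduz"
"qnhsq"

Out, Out, In

One predicate separates the groups cleanly: contains 's'.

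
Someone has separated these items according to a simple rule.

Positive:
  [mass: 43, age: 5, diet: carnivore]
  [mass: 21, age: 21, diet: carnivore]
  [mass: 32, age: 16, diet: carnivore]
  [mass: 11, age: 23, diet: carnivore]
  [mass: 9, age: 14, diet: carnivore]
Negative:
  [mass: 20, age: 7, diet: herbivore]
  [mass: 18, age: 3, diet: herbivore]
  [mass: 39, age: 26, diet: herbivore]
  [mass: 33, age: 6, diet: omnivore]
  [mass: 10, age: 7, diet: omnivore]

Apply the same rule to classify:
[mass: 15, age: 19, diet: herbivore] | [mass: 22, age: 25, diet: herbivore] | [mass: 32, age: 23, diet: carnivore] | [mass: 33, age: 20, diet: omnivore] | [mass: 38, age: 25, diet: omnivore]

The rule appears to be: diet is carnivore.
[mass: 15, age: 19, diet: herbivore]: diet is herbivore, fails the rule → Negative.
[mass: 22, age: 25, diet: herbivore]: diet is herbivore, fails the rule → Negative.
[mass: 32, age: 23, diet: carnivore]: diet is carnivore, qualifies → Positive.
[mass: 33, age: 20, diet: omnivore]: diet is omnivore, fails the rule → Negative.
[mass: 38, age: 25, diet: omnivore]: diet is omnivore, fails the rule → Negative.

Negative, Negative, Positive, Negative, Negative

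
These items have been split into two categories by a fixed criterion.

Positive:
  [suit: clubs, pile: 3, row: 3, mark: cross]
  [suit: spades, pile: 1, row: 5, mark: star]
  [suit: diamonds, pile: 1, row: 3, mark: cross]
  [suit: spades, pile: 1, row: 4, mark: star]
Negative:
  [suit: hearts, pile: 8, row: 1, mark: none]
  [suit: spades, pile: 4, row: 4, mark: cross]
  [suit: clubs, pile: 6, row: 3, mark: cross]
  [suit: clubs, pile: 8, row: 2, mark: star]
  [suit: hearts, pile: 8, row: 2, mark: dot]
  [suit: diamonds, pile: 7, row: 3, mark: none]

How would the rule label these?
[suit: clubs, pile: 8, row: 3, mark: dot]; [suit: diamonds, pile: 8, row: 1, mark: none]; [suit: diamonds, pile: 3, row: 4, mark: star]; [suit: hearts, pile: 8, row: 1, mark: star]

Negative, Negative, Positive, Negative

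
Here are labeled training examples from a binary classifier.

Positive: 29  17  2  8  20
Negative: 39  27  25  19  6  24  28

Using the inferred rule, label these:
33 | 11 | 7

Looking at the examples, the only property every 'Positive' case has and every 'Negative' case lacks is: ≡ 2 (mod 3).

Negative, Positive, Negative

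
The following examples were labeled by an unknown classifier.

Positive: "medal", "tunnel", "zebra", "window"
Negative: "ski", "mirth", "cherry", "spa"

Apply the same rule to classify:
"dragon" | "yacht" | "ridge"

Positive, Negative, Positive

The distinguishing property — has ≥ 2 vowels — holds for all the 'Positive' cases and none of the 'Negative' cases.
"dragon": 2 vowels, fits → Positive. "yacht": 1 vowel, fails the rule → Negative. "ridge": 2 vowels, fits → Positive.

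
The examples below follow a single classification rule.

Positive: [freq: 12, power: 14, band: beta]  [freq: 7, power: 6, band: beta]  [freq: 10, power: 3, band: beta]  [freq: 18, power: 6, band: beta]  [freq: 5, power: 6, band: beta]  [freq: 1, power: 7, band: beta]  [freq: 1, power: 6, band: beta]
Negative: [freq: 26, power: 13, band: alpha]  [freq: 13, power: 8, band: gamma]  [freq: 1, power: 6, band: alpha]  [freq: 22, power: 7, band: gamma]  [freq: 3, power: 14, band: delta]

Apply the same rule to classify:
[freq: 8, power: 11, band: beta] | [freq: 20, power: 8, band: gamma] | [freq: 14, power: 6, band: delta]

The distinguishing property — band is beta — holds for all the 'Positive' cases and none of the 'Negative' cases.
[freq: 8, power: 11, band: beta]: band is beta, meets the rule → Positive. [freq: 20, power: 8, band: gamma]: band is gamma, does not pass → Negative. [freq: 14, power: 6, band: delta]: band is delta, does not pass → Negative.

Positive, Negative, Negative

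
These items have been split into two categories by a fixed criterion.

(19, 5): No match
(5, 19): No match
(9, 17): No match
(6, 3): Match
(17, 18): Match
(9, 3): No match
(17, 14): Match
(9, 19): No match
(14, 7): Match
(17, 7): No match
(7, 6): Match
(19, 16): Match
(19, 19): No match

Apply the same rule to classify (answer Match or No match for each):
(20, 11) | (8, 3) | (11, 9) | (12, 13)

Match, Match, No match, Match

Rule: sum is odd. This holds for each 'Match' example and fails for each 'No match' one.
Match: (20, 11), since 20+11 = 31. Match: (8, 3), since 8+3 = 11. No match: (11, 9), since 11+9 = 20. Match: (12, 13), since 12+13 = 25.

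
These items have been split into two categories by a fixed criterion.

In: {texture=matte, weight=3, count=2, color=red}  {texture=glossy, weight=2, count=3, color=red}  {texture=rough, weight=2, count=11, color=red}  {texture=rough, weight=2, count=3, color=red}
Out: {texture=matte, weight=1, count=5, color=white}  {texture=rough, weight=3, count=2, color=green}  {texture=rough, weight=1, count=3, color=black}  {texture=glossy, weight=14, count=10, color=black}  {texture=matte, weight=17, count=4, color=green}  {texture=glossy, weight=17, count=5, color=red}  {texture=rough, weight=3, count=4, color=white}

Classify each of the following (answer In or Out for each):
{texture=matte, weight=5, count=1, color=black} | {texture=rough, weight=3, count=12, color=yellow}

The distinguishing property — color is red AND weight ≤ 3 — holds for all the 'In' cases and none of the 'Out' cases.

Out, Out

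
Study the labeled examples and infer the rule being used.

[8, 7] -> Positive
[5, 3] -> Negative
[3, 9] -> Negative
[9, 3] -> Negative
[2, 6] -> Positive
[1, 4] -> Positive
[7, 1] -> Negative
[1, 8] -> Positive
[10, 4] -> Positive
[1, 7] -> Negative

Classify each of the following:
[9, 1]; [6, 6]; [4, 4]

Negative, Positive, Positive

The simplest hypothesis consistent with all the labels is: product is even.
[9, 1]: 9·1 = 9, lacks this property → Negative.
[6, 6]: 6·6 = 36, checks out → Positive.
[4, 4]: 4·4 = 16, checks out → Positive.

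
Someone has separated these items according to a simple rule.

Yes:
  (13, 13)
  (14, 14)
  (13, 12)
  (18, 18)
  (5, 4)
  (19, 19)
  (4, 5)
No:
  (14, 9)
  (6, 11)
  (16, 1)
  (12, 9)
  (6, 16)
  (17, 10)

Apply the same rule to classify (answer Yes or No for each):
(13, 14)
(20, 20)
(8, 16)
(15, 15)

Every 'Yes' example satisfies: |first − second| ≤ 1. None of the 'No' examples do.

Yes, Yes, No, Yes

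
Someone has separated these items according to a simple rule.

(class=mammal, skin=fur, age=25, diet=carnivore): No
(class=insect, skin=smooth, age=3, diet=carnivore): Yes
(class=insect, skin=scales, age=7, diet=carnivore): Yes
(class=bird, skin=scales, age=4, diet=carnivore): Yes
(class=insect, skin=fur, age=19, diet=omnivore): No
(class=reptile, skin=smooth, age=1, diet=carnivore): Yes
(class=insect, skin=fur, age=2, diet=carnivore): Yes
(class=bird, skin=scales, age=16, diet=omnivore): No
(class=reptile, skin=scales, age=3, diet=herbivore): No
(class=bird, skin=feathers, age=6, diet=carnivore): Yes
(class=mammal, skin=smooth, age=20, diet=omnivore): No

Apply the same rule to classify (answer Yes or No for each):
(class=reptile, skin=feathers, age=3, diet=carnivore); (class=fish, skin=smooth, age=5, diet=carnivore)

The common property of the 'Yes' items is: diet is carnivore AND age ≤ 7. No 'No' item has it.
(class=reptile, skin=feathers, age=3, diet=carnivore): diet is carnivore, age = 3, passes → Yes.
(class=fish, skin=smooth, age=5, diet=carnivore): diet is carnivore, age = 5, passes → Yes.

Yes, Yes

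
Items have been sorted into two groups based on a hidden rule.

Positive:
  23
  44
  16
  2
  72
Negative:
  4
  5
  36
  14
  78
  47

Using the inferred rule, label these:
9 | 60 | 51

Positive, Negative, Positive

'Positive' ⟺ ≡ 2 (mod 7).
9 — 9 mod 7 = 2, hence Positive.
60 — 60 mod 7 = 4, hence Negative.
51 — 51 mod 7 = 2, hence Positive.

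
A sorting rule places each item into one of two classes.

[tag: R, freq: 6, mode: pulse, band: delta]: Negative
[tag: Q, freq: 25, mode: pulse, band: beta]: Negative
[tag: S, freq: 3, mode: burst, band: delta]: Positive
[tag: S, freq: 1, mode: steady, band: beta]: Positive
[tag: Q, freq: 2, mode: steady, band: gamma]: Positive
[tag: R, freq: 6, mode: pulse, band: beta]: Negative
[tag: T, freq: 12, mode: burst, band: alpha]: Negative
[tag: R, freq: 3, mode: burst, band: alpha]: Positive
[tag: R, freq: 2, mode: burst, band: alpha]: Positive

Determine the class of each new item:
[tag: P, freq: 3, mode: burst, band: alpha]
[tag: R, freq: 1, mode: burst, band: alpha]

Positive, Positive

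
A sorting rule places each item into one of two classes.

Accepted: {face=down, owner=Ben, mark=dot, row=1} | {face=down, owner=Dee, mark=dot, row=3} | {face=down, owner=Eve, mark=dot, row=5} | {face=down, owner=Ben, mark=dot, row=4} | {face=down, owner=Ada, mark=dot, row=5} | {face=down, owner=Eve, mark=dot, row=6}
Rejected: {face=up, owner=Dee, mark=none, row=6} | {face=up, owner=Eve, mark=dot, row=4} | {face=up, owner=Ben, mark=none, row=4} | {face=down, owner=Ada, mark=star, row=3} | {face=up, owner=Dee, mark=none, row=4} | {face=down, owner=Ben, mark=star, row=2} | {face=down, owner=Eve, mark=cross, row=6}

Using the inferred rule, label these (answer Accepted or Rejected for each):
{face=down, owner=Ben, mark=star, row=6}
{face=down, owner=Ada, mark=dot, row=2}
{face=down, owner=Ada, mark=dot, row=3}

The simplest hypothesis consistent with all the labels is: face is down AND mark is dot.
{face=down, owner=Ben, mark=star, row=6}: face is down, mark is star, lacks this property → Rejected. {face=down, owner=Ada, mark=dot, row=2}: face is down, mark is dot, passes → Accepted. {face=down, owner=Ada, mark=dot, row=3}: face is down, mark is dot, passes → Accepted.

Rejected, Accepted, Accepted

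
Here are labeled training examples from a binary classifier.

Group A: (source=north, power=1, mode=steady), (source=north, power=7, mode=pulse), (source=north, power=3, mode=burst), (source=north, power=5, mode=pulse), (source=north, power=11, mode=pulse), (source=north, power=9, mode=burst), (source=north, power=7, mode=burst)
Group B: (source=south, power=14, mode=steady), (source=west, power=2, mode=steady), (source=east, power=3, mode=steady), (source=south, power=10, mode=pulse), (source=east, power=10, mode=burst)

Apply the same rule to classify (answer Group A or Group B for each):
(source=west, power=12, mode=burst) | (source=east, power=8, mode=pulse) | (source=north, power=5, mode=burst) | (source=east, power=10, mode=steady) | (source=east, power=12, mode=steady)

Group B, Group B, Group A, Group B, Group B

The simplest hypothesis consistent with all the labels is: source is north.
(source=west, power=12, mode=burst) — source is west, hence Group B. (source=east, power=8, mode=pulse) — source is east, hence Group B. (source=north, power=5, mode=burst) — source is north, hence Group A. (source=east, power=10, mode=steady) — source is east, hence Group B. (source=east, power=12, mode=steady) — source is east, hence Group B.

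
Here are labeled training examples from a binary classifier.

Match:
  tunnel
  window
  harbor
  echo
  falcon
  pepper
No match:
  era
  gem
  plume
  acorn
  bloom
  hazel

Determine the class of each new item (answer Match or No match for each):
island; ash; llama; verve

Match, No match, No match, No match

The distinguishing property — even length — holds for all the 'Match' cases and none of the 'No match' cases.
island → length 6 → Match. ash → length 3 → No match. llama → length 5 → No match. verve → length 5 → No match.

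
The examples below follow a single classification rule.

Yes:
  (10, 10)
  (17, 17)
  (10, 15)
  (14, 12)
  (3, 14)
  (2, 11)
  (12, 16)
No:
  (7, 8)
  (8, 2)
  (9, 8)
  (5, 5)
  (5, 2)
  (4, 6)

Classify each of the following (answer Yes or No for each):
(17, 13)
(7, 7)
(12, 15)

The common property of the 'Yes' items is: second ≥ 9. No 'No' item has it.
(17, 13): Yes (second 13).
(7, 7): No (second 7).
(12, 15): Yes (second 15).

Yes, No, Yes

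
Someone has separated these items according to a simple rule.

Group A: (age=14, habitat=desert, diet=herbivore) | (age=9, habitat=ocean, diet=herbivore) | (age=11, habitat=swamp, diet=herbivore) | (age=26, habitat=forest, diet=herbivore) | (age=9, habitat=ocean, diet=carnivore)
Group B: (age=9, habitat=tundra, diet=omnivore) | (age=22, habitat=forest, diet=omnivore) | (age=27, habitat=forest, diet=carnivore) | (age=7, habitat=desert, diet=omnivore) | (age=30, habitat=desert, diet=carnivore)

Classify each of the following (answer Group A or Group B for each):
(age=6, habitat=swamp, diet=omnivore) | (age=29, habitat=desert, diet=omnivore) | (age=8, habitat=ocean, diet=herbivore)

Group B, Group B, Group A

A rule that fits every label: diet is herbivore OR habitat is ocean — true of each 'Group A' example, false of each 'Group B' one.
(age=6, habitat=swamp, diet=omnivore): Group B (diet is omnivore, habitat is swamp). (age=29, habitat=desert, diet=omnivore): Group B (diet is omnivore, habitat is desert). (age=8, habitat=ocean, diet=herbivore): Group A (diet is herbivore, habitat is ocean).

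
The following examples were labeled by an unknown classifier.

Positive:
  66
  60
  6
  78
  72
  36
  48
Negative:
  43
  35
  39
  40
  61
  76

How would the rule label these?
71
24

Negative, Positive

The common property of the 'Positive' items is: multiple of 6. No 'Negative' item has it.
Negative: 71, since 71 = 6·11 + 5.
Positive: 24, since 24 = 6·4.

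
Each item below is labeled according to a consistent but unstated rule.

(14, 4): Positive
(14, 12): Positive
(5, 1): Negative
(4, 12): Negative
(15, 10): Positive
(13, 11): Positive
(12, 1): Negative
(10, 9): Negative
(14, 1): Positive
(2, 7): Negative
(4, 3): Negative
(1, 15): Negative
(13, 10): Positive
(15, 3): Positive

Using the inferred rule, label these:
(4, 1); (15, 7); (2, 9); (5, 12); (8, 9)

The rule appears to be: first ≥ 13.

Negative, Positive, Negative, Negative, Negative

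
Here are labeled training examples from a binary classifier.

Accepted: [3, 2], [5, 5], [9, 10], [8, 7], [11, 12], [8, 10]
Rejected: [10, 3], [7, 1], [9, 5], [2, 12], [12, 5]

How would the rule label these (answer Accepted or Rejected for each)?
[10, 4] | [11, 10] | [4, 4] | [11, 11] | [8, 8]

All 'Accepted' examples share one property — |first − second| ≤ 2 — and every 'Rejected' example lacks it.

Rejected, Accepted, Accepted, Accepted, Accepted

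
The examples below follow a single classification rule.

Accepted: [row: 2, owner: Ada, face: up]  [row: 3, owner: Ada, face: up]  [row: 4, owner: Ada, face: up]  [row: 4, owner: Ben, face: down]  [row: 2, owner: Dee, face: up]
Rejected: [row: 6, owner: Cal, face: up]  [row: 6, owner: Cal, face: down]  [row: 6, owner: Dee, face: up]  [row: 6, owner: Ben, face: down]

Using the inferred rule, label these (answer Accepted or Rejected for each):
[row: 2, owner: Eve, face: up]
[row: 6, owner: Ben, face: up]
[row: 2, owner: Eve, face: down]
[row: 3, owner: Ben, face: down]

Rule: row ≤ 4. This holds for each 'Accepted' example and fails for each 'Rejected' one.
[row: 2, owner: Eve, face: up]: Accepted (row = 2). [row: 6, owner: Ben, face: up]: Rejected (row = 6). [row: 2, owner: Eve, face: down]: Accepted (row = 2). [row: 3, owner: Ben, face: down]: Accepted (row = 3).

Accepted, Rejected, Accepted, Accepted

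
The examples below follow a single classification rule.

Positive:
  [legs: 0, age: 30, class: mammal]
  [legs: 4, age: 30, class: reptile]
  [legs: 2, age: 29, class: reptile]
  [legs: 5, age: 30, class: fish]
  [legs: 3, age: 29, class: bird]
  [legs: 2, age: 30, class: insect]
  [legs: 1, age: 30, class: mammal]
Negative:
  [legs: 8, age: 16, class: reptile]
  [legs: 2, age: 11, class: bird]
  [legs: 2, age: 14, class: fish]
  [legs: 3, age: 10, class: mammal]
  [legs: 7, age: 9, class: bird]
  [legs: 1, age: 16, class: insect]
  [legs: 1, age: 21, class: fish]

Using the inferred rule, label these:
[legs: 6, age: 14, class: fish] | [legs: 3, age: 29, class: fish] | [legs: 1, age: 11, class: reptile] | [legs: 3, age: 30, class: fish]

Every 'Positive' example satisfies: age ≥ 29. None of the 'Negative' examples do.
[legs: 6, age: 14, class: fish]: Negative (age = 14).
[legs: 3, age: 29, class: fish]: Positive (age = 29).
[legs: 1, age: 11, class: reptile]: Negative (age = 11).
[legs: 3, age: 30, class: fish]: Positive (age = 30).

Negative, Positive, Negative, Positive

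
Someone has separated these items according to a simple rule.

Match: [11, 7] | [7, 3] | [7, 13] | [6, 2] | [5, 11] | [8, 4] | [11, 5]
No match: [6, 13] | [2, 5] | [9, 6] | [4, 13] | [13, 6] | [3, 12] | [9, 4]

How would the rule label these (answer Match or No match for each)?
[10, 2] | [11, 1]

Match, Match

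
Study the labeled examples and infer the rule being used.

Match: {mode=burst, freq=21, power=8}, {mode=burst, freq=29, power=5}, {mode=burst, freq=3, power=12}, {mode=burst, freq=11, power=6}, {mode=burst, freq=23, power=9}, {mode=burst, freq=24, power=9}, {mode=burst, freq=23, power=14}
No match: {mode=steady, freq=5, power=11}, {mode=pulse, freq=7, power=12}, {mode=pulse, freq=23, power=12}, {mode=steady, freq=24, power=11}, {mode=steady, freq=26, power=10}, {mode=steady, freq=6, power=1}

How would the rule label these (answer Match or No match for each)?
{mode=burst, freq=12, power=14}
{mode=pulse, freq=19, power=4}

Match, No match

The classifier is using: mode is burst.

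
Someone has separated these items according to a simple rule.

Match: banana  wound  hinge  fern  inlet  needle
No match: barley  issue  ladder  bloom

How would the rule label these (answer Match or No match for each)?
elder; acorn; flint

No match, Match, Match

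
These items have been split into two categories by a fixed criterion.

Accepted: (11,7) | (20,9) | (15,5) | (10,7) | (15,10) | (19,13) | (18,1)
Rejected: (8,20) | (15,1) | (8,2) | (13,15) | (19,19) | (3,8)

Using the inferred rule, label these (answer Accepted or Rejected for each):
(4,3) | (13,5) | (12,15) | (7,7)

The pattern is that an item is 'Accepted' exactly when: first > second AND sum ≥ 17.
(4,3): Rejected (4 > 3, 4+3 = 7).
(13,5): Accepted (13 > 5, 13+5 = 18).
(12,15): Rejected (12 < 15, 12+15 = 27).
(7,7): Rejected (7 = 7, 7+7 = 14).

Rejected, Accepted, Rejected, Rejected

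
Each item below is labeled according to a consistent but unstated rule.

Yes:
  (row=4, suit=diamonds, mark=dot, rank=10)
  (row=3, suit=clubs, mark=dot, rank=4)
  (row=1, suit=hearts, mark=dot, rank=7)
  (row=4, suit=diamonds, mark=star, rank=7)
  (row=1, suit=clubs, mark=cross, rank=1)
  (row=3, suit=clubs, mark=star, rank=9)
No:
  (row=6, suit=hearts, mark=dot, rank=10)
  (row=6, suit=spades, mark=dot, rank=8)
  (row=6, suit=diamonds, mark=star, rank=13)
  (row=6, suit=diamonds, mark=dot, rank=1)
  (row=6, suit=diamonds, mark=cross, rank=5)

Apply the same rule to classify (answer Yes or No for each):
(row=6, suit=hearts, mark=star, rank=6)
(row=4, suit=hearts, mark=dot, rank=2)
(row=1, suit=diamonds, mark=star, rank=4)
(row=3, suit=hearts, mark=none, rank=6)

No, Yes, Yes, Yes

The classifier is using: row ≤ 4.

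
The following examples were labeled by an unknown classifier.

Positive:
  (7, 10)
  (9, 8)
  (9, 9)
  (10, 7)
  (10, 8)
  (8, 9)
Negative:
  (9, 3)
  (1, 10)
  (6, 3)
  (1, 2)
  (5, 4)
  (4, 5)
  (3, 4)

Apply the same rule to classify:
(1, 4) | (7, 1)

A rule that fits every label: sum ≥ 17 — true of each 'Positive' example, false of each 'Negative' one.
(1, 4): 1+4 = 5 — does not fit, so Negative.
(7, 1): 7+1 = 8 — does not fit, so Negative.

Negative, Negative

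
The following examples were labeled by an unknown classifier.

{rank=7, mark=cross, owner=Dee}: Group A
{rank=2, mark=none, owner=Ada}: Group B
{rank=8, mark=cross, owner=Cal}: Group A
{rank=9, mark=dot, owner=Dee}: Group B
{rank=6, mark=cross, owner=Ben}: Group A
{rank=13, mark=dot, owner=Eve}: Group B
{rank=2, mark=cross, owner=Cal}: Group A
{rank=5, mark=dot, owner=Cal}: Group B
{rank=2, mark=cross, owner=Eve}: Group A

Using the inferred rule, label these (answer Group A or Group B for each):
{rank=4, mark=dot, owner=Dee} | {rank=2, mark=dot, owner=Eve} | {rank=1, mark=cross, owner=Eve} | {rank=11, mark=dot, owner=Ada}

The simplest hypothesis consistent with all the labels is: mark is cross.
Group B: {rank=4, mark=dot, owner=Dee}, since mark is dot.
Group B: {rank=2, mark=dot, owner=Eve}, since mark is dot.
Group A: {rank=1, mark=cross, owner=Eve}, since mark is cross.
Group B: {rank=11, mark=dot, owner=Ada}, since mark is dot.

Group B, Group B, Group A, Group B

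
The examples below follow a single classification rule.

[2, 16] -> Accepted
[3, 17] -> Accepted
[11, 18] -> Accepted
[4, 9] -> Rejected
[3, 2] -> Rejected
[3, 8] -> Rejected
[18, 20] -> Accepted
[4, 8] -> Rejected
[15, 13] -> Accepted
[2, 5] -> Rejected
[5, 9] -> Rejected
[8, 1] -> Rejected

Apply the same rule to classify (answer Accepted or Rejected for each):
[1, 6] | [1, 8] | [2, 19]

Every 'Accepted' example satisfies: sum ≥ 18. None of the 'Rejected' examples do.

Rejected, Rejected, Accepted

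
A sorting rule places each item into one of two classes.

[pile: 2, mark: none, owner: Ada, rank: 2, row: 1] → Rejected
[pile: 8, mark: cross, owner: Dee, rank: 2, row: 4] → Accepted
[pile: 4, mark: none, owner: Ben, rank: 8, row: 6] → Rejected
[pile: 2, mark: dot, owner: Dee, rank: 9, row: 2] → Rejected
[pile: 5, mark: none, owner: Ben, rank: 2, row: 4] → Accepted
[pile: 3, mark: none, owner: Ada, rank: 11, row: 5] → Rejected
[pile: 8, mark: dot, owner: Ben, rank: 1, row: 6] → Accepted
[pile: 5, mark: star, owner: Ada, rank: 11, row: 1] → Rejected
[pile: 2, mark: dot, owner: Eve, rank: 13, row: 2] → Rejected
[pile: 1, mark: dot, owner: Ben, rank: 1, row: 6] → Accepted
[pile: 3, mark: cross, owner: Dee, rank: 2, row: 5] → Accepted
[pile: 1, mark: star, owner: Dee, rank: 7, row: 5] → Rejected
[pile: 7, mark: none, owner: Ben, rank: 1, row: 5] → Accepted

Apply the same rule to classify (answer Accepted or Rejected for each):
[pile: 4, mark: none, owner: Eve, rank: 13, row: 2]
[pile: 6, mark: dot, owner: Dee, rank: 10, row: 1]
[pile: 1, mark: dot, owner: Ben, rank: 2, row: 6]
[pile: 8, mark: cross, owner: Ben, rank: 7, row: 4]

A rule that fits every label: row ≥ 2 AND rank ≤ 2 — true of each 'Accepted' example, false of each 'Rejected' one.

Rejected, Rejected, Accepted, Rejected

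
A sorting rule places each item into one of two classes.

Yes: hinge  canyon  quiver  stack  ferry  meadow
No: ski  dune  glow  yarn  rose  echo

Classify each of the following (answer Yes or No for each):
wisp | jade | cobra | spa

No, No, Yes, No

All 'Yes' examples share one property — length ≥ 5 — and every 'No' example lacks it.
wisp: No (length 4). jade: No (length 4). cobra: Yes (length 5). spa: No (length 3).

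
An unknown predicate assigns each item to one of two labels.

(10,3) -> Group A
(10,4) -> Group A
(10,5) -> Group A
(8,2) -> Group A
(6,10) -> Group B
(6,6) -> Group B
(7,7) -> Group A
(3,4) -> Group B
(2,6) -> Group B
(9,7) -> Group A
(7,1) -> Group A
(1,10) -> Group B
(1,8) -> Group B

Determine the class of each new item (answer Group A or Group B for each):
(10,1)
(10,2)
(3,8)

The distinguishing property — first ≥ 7 — holds for all the 'Group A' cases and none of the 'Group B' cases.
(10,1) — first 10, hence Group A.
(10,2) — first 10, hence Group A.
(3,8) — first 3, hence Group B.

Group A, Group A, Group B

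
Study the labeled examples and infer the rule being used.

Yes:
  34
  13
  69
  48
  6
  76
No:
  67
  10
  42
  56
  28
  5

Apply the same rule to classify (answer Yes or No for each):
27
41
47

The distinguishing property — ≡ 6 (mod 7) — holds for all the 'Yes' cases and none of the 'No' cases.
27: Yes (27 mod 7 = 6).
41: Yes (41 mod 7 = 6).
47: No (47 mod 7 = 5).

Yes, Yes, No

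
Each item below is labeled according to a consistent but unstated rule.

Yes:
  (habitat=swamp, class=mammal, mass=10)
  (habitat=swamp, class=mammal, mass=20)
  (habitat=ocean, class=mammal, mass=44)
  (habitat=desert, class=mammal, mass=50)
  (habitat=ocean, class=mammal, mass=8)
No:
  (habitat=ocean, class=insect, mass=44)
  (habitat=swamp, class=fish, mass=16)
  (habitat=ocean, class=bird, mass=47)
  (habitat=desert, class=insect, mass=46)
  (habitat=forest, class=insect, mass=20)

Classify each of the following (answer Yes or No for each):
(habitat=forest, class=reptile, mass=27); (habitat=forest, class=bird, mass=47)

No, No

All 'Yes' examples share one property — class is mammal — and every 'No' example lacks it.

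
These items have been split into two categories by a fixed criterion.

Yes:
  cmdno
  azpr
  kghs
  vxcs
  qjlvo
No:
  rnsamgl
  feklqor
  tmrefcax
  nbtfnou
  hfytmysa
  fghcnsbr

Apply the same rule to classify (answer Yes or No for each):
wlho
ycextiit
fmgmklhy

Yes, No, No

A rule that fits every label: length ≤ 5 — true of each 'Yes' example, false of each 'No' one.
wlho: length 4 — passes, so Yes.
ycextiit: length 8 — does not pass, so No.
fmgmklhy: length 8 — does not pass, so No.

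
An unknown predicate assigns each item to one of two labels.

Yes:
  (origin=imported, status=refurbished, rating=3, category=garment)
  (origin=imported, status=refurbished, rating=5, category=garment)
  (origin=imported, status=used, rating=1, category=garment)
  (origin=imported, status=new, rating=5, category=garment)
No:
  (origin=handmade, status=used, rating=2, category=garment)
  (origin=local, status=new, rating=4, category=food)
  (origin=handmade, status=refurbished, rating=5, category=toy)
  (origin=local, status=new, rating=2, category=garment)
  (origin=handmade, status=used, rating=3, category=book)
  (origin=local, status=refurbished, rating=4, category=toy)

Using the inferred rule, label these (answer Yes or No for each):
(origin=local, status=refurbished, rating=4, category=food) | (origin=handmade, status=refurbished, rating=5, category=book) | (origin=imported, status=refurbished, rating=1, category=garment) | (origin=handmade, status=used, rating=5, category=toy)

'Yes' ⟺ origin is imported.
(origin=local, status=refurbished, rating=4, category=food): origin is local, fails this test → No. (origin=handmade, status=refurbished, rating=5, category=book): origin is handmade, fails this test → No. (origin=imported, status=refurbished, rating=1, category=garment): origin is imported, passes → Yes. (origin=handmade, status=used, rating=5, category=toy): origin is handmade, fails this test → No.

No, No, Yes, No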